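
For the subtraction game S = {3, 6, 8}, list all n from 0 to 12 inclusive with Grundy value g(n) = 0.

0, 1, 2, 11, 12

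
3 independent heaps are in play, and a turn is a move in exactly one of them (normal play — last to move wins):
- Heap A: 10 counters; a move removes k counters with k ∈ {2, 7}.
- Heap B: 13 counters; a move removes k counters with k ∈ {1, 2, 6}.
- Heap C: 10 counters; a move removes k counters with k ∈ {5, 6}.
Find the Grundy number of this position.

For heap A, compute g(0), g(1), … with moves {2, 7}:
g(0) = mex{} = 0
g(1) = mex{} = 0
g(2) = mex{0} = 1
g(3) = mex{0} = 1
g(4) = mex{1} = 0
g(5) = mex{1} = 0
g(6) = mex{0} = 1
g(7) = mex{0} = 1
g(8) = mex{0,1} = 2
g(9) = mex{1} = 0
g(10) = mex{1,2} = 0
So g(10) = 0.
Build the Grundy sequence for heap B with g(k) = mex{g(k−s) : s ∈ {1, 2, 6}, s ≤ k}:
g(0) = mex{} = 0
g(1) = mex{0} = 1
g(2) = mex{0,1} = 2
g(3) = mex{1,2} = 0
g(4) = mex{0,2} = 1
g(5) = mex{0,1} = 2
g(6) = mex{0,1,2} = 3
g(7) = mex{1,2,3} = 0
g(8) = mex{0,2,3} = 1
g(9) = mex{0,1} = 2
g(10) = mex{1,2} = 0
g(11) = mex{0,2} = 1
g(12) = mex{0,1,3} = 2
g(13) = mex{0,1,2} = 3
So g(13) = 3.
Build the Grundy sequence for heap C with g(k) = mex{g(k−s) : s ∈ {5, 6}, s ≤ k}:
k:     0  1  2  3  4  5  6  7  8  9 10
g(k):  0  0  0  0  0  1  1  1  1  1  2
So g(10) = 2.
By the Sprague-Grundy theorem, the Grundy value of a sum of independent games is the XOR of the component values.
Combined value = 0 ⊕ 3 ⊕ 2 = 1.

1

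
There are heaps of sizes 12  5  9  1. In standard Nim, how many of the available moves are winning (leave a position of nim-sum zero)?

Nim-sum: 12 ^ 5 ^ 9 ^ 1 = 1.
The overall nim-sum is X = 1. A heap of size p has a winning move iff p XOR X < p (reduce it to p XOR X).
  12: 12 XOR 1 = 13 ≥ 12 — no move.
  5: 5 XOR 1 = 4 < 5 — winning move (to 4).
  9: 9 XOR 1 = 8 < 9 — winning move (to 8).
  1: 1 XOR 1 = 0 < 1 — winning move (to 0).
That gives 3 winning moves.

3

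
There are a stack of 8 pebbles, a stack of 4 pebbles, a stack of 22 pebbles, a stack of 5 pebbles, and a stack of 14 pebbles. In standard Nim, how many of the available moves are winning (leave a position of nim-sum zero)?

1

Write each in binary and XOR column by column:
  01000  (8)
  00100  (4)
  10110  (22)
  00101  (5)
  01110  (14)
  -----
  10001  (17)
The overall nim-sum is X = 17. A stack of size p has a winning move iff p XOR X < p (reduce it to p XOR X).
  8: 8 XOR 17 = 25 ≥ 8 — no move.
  4: 4 XOR 17 = 21 ≥ 4 — no move.
  22: 22 XOR 17 = 7 < 22 — winning move (to 7).
  5: 5 XOR 17 = 20 ≥ 5 — no move.
  14: 14 XOR 17 = 31 ≥ 14 — no move.
That gives 1 winning move.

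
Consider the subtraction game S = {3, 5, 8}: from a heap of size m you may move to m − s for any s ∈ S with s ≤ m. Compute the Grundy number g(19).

Grundy values for subtraction set {3, 5, 8}:
k:     0  1  2  3  4  5  6  7  8  9 10 11 12 13 14 15 16 17 18 19
g(k):  0  0  0  1  1  1  2  2  2  3  3  0  0  0  1  1  1  2  2  2
So g(19) = 2.

2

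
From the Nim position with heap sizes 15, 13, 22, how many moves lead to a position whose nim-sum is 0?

Compute the nim-sum pairwise:
15 ⊕ 13 = 2
2 ⊕ 22 = 20
The overall nim-sum is X = 20. A heap of size p has a winning move iff p XOR X < p (reduce it to p XOR X).
  15: 15 XOR 20 = 27 ≥ 15 — no move.
  13: 13 XOR 20 = 25 ≥ 13 — no move.
  22: 22 XOR 20 = 2 < 22 — winning move (to 2).
That gives 1 winning move.

1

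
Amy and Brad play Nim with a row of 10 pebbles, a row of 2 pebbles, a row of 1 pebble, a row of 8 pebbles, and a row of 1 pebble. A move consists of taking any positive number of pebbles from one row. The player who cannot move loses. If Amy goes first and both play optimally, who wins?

Brad wins

Nim-sum: 10 ⊕ 2 ⊕ 1 ⊕ 8 ⊕ 1 = 0.
The nim-sum is 0, so this is a P-position: the player to move is in a losing position under optimal play; Amy is about to move from it and so loses — Brad wins.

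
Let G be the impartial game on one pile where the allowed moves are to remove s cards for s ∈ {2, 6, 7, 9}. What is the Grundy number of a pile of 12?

2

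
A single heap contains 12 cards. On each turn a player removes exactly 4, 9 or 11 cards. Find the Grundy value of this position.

Grundy values for subtraction set {4, 9, 11}:
g(0) = mex{} = 0
g(1) = mex{} = 0
g(2) = mex{} = 0
g(3) = mex{} = 0
g(4) = mex{0} = 1
g(5) = mex{0} = 1
g(6) = mex{0} = 1
g(7) = mex{0} = 1
g(8) = mex{1} = 0
g(9) = mex{0,1} = 2
g(10) = mex{0,1} = 2
g(11) = mex{0,1} = 2
g(12) = mex{0} = 1
So g(12) = 1.

1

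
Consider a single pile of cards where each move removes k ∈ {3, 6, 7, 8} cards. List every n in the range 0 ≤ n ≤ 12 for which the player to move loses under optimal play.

0, 1, 2, 11, 12

Grundy values for subtraction set {3, 6, 7, 8}:
k:     0  1  2  3  4  5  6  7  8  9 10 11 12
g(k):  0  0  0  1  1  1  2  2  2  3  3  0  0
The P-positions (g = 0) in 0..12 are 0, 1, 2, 11, 12.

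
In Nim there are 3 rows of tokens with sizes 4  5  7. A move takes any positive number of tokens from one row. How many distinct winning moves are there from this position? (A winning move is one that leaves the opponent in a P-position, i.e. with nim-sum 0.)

3

Write each in binary and XOR column by column:
  100  (4)
  101  (5)
  111  (7)
  ---
  110  (6)
The overall nim-sum is X = 6. A row of size p has a winning move iff p XOR X < p (reduce it to p XOR X).
  4: 4 XOR 6 = 2 < 4 — winning move (to 2).
  5: 5 XOR 6 = 3 < 5 — winning move (to 3).
  7: 7 XOR 6 = 1 < 7 — winning move (to 1).
That gives 3 winning moves.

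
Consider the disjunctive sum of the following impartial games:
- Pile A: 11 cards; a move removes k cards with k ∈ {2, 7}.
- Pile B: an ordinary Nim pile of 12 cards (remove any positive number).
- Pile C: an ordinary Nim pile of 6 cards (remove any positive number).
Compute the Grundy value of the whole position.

11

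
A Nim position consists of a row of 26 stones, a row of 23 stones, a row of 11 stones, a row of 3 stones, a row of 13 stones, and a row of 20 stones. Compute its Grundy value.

28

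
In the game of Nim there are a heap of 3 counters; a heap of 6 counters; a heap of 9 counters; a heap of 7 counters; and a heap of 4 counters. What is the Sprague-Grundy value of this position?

Compute the nim-sum pairwise:
3 XOR 6 = 5
5 XOR 9 = 12
12 XOR 7 = 11
11 XOR 4 = 15

15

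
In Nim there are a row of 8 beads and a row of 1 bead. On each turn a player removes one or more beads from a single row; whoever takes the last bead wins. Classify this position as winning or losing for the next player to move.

Nim-sum: 8 ^ 1 = 9.
The nim-sum is 9 ≠ 0, so this is an N-position: the player to move can win.

Winning position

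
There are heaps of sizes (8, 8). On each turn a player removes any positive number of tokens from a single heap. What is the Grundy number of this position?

0

Compute the nim-sum pairwise:
8 XOR 8 = 0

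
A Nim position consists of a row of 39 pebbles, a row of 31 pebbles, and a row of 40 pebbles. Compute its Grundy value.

16

Nim-sum: 39 ^ 31 ^ 40 = 16.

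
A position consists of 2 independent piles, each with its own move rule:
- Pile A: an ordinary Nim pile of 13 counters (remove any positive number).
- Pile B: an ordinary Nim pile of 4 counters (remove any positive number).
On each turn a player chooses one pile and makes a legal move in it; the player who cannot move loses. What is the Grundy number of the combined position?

Pile A is a plain Nim pile of size 13, so its Grundy value is 13.
Pile B is a plain Nim pile of size 4, so its Grundy value is 4.
The value of a disjunctive sum is the nim-sum of the parts.
Combined value = 13 XOR 4 = 9.

9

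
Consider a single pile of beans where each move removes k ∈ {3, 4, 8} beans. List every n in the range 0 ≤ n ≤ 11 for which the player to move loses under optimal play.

0, 1, 2, 7

Build the Grundy sequence with g(k) = mex{g(k−s) : s ∈ {3, 4, 8}, s ≤ k}:
g(0) = mex{} = 0
g(1) = mex{} = 0
g(2) = mex{} = 0
g(3) = mex{0} = 1
g(4) = mex{0} = 1
g(5) = mex{0} = 1
g(6) = mex{0,1} = 2
g(7) = mex{1} = 0
g(8) = mex{0,1} = 2
g(9) = mex{0,1,2} = 3
g(10) = mex{0,2} = 1
g(11) = mex{0,1,2} = 3
The P-positions (g = 0) in 0..11 are 0, 1, 2, 7.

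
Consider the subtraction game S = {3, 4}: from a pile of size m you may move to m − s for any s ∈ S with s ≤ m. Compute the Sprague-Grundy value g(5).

Build the Grundy sequence with g(k) = mex{g(k−s) : s ∈ {3, 4}, s ≤ k}:
g(0) = mex{} = 0
g(1) = mex{} = 0
g(2) = mex{} = 0
g(3) = mex{0} = 1
g(4) = mex{0} = 1
g(5) = mex{0} = 1
So g(5) = 1.

1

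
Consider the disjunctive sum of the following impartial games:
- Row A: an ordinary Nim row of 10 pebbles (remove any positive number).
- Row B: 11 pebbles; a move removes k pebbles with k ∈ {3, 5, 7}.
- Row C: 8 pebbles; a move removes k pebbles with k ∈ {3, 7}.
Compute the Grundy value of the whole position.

8

Row A is a plain Nim row of size 10, so its Grundy value is 10.
Build the Grundy sequence for row B with g(k) = mex{g(k−s) : s ∈ {3, 5, 7}, s ≤ k}:
g(0) = mex{} = 0
g(1) = mex{} = 0
g(2) = mex{} = 0
g(3) = mex{0} = 1
g(4) = mex{0} = 1
g(5) = mex{0} = 1
g(6) = mex{0,1} = 2
g(7) = mex{0,1} = 2
g(8) = mex{0,1} = 2
g(9) = mex{0,1,2} = 3
g(10) = mex{1,2} = 0
g(11) = mex{1,2} = 0
So g(11) = 0.
Grundy values for row C (subtraction set {3, 7}):
k:     0  1  2  3  4  5  6  7  8
g(k):  0  0  0  1  1  1  0  2  2
So g(8) = 2.
The value of a disjunctive sum is the nim-sum of the parts.
Combined value = 10 XOR 0 XOR 2 = 8.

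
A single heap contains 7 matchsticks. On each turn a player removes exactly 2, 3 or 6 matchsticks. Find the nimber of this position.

Compute g(0), g(1), … for moves {2, 3, 6}:
g(0) = mex{} = 0
g(1) = mex{} = 0
g(2) = mex{0} = 1
g(3) = mex{0} = 1
g(4) = mex{0,1} = 2
g(5) = mex{1} = 0
g(6) = mex{0,1,2} = 3
g(7) = mex{0,2} = 1
So g(7) = 1.

1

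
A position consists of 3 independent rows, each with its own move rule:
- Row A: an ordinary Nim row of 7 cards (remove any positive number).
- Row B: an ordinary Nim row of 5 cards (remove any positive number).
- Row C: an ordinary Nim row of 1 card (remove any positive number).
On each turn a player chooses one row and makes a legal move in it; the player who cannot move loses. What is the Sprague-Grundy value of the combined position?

3

Row A is a plain Nim row of size 7, so its Grundy value is 7.
Row B is a plain Nim row of size 5, so its Grundy value is 5.
Row C is a plain Nim row of size 1, so its Grundy value is 1.
By the Sprague-Grundy theorem, the Grundy value of a sum of independent games is the XOR of the component values.
Combined value = 7 ⊕ 5 ⊕ 1 = 3.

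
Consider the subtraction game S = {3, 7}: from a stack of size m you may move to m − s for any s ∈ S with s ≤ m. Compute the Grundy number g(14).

Build the Grundy sequence with g(k) = mex{g(k−s) : s ∈ {3, 7}, s ≤ k}:
g(0) = mex{} = 0
g(1) = mex{} = 0
g(2) = mex{} = 0
g(3) = mex{0} = 1
g(4) = mex{0} = 1
g(5) = mex{0} = 1
g(6) = mex{1} = 0
g(7) = mex{0,1} = 2
g(8) = mex{0,1} = 2
g(9) = mex{0} = 1
g(10) = mex{1,2} = 0
g(11) = mex{1,2} = 0
g(12) = mex{1} = 0
g(13) = mex{0} = 1
g(14) = mex{0,2} = 1
So g(14) = 1.

1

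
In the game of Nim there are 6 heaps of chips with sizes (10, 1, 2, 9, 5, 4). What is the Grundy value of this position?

Nim-sum: 10 ^ 1 ^ 2 ^ 9 ^ 5 ^ 4 = 1.

1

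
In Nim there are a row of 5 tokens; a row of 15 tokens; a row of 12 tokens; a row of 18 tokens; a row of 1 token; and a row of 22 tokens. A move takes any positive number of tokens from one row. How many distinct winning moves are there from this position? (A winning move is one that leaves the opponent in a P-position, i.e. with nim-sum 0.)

3

Compute the nim-sum pairwise:
5 ⊕ 15 = 10
10 ⊕ 12 = 6
6 ⊕ 18 = 20
20 ⊕ 1 = 21
21 ⊕ 22 = 3
The overall nim-sum is X = 3. A row of size p has a winning move iff p XOR X < p (reduce it to p XOR X).
  5: 5 XOR 3 = 6 ≥ 5 — no move.
  15: 15 XOR 3 = 12 < 15 — winning move (to 12).
  12: 12 XOR 3 = 15 ≥ 12 — no move.
  18: 18 XOR 3 = 17 < 18 — winning move (to 17).
  1: 1 XOR 3 = 2 ≥ 1 — no move.
  22: 22 XOR 3 = 21 < 22 — winning move (to 21).
That gives 3 winning moves.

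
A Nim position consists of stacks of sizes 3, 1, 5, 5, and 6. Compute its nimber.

Nim-sum: 3 ^ 1 ^ 5 ^ 5 ^ 6 = 4.

4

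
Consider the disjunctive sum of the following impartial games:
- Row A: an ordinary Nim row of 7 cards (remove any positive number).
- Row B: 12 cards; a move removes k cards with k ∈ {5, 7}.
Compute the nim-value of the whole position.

7

Row A is a plain Nim row of size 7, so its Grundy value is 7.
For row B, compute g(0), g(1), … with moves {5, 7}:
k:     0  1  2  3  4  5  6  7  8  9 10 11 12
g(k):  0  0  0  0  0  1  1  1  1  1  2  2  0
So g(12) = 0.
By the Sprague-Grundy theorem, the Grundy value of a sum of independent games is the XOR of the component values.
Combined value = 7 ⊕ 0 = 7.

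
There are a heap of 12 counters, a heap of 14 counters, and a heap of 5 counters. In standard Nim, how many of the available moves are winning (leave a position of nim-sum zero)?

3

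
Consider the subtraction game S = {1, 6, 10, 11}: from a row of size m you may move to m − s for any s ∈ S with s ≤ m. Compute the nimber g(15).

Build the Grundy sequence with g(k) = mex{g(k−s) : s ∈ {1, 6, 10, 11}, s ≤ k}:
k:     0  1  2  3  4  5  6  7  8  9 10 11 12 13 14 15
g(k):  0  1  0  1  0  1  2  0  1  0  1  2  3  2  3  2
So g(15) = 2.

2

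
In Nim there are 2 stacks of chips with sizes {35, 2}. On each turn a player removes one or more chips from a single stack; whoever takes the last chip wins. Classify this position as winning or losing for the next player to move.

Compute the nim-sum pairwise:
35 ⊕ 2 = 33
The nim-sum is 33 ≠ 0, so this is an N-position: the player to move can win.

Winning position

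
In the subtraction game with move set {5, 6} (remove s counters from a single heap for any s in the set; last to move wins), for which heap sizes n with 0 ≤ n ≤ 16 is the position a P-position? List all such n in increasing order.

0, 1, 2, 3, 4, 11, 12, 13, 14, 15

Compute g(0), g(1), … for moves {5, 6}:
k:     0  1  2  3  4  5  6  7  8  9 10 11 12 13 14 15 16
g(k):  0  0  0  0  0  1  1  1  1  1  2  0  0  0  0  0  1
The P-positions (g = 0) in 0..16 are 0, 1, 2, 3, 4, 11, 12, 13, 14, 15.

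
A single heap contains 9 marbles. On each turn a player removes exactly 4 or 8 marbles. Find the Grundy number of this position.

Grundy values for subtraction set {4, 8}:
g(0) = mex{} = 0
g(1) = mex{} = 0
g(2) = mex{} = 0
g(3) = mex{} = 0
g(4) = mex{0} = 1
g(5) = mex{0} = 1
g(6) = mex{0} = 1
g(7) = mex{0} = 1
g(8) = mex{0,1} = 2
g(9) = mex{0,1} = 2
So g(9) = 2.

2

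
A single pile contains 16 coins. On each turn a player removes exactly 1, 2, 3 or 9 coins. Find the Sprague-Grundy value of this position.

0

Grundy values for subtraction set {1, 2, 3, 9}:
k:     0  1  2  3  4  5  6  7  8  9 10 11 12 13 14 15 16
g(k):  0  1  2  3  0  1  2  3  0  1  2  3  0  1  2  3  0
So g(16) = 0.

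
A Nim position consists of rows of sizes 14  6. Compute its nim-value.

Write each in binary and XOR column by column:
  1110  (14)
  0110  (6)
  ----
  1000  (8)

8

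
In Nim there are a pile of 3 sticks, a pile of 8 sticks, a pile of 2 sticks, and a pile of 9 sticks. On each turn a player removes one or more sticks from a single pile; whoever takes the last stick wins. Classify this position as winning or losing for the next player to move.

Losing position

Nim-sum: 3 XOR 8 XOR 2 XOR 9 = 0.
The nim-sum is 0, so this is a P-position: the player to move is in a losing position under optimal play.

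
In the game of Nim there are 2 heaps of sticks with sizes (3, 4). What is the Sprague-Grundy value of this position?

7

Compute the nim-sum pairwise:
3 XOR 4 = 7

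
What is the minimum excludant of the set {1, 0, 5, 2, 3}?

The values 0, 1, 2, 3 are all present; 4 is the first non-negative integer missing from the set.

4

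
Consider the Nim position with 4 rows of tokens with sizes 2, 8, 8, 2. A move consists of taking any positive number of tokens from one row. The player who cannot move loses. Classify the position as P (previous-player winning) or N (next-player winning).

P-position

Compute the nim-sum pairwise:
2 XOR 8 = 10
10 XOR 8 = 2
2 XOR 2 = 0
The nim-sum is 0, so this is a P-position: the player to move is in a losing position under optimal play.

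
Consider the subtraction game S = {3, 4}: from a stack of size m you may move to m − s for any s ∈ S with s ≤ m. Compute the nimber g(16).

Compute g(0), g(1), … for moves {3, 4}:
k:     0  1  2  3  4  5  6  7  8  9 10 11 12 13 14 15 16
g(k):  0  0  0  1  1  1  2  0  0  0  1  1  1  2  0  0  0
So g(16) = 0.

0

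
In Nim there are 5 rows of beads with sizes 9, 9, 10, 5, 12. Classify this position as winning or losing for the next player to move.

Nim-sum: 9 ⊕ 9 ⊕ 10 ⊕ 5 ⊕ 12 = 3.
The nim-sum is 3 ≠ 0, so this is an N-position: the player to move can win.

Winning position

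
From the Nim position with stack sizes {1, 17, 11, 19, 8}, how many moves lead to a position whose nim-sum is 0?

0

Compute the nim-sum pairwise:
1 ^ 17 = 16
16 ^ 11 = 27
27 ^ 19 = 8
8 ^ 8 = 0
The nim-sum is already 0, so every move leaves a nonzero nim-sum — there are no winning moves.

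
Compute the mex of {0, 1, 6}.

2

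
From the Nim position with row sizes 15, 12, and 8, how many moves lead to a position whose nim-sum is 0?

3

In binary:
  1111  (15)
  1100  (12)
  1000  (8)
  ----
  1011  (11)
The overall nim-sum is X = 11. A row of size p has a winning move iff p XOR X < p (reduce it to p XOR X).
  15: 15 XOR 11 = 4 < 15 — winning move (to 4).
  12: 12 XOR 11 = 7 < 12 — winning move (to 7).
  8: 8 XOR 11 = 3 < 8 — winning move (to 3).
That gives 3 winning moves.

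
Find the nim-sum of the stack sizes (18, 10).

24

Write each in binary and XOR column by column:
  10010  (18)
  01010  (10)
  -----
  11000  (24)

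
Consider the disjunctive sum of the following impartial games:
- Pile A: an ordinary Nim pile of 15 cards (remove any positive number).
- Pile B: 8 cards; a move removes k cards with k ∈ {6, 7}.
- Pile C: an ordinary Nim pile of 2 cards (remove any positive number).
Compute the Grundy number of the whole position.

12

Pile A is a plain Nim pile of size 15, so its Grundy value is 15.
For pile B, compute g(0), g(1), … with moves {6, 7}:
g(0) = mex{} = 0
g(1) = mex{} = 0
g(2) = mex{} = 0
g(3) = mex{} = 0
g(4) = mex{} = 0
g(5) = mex{} = 0
g(6) = mex{0} = 1
g(7) = mex{0} = 1
g(8) = mex{0} = 1
So g(8) = 1.
Pile C is a plain Nim pile of size 2, so its Grundy value is 2.
By the Sprague-Grundy theorem, the Grundy value of a sum of independent games is the XOR of the component values.
Combined value = 15 ⊕ 1 ⊕ 2 = 12.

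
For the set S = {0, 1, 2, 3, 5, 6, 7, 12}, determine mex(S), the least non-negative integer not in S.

The values 0, 1, 2, 3 are all present; 4 is the first non-negative integer missing from the set.

4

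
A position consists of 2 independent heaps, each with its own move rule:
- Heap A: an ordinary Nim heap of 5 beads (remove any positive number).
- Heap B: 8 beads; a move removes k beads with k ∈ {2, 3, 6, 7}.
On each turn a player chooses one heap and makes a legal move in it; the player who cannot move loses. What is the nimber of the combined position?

7

Heap A is a plain Nim heap of size 5, so its Grundy value is 5.
Grundy values for heap B (subtraction set {2, 3, 6, 7}):
g(0) = mex{} = 0
g(1) = mex{} = 0
g(2) = mex{0} = 1
g(3) = mex{0} = 1
g(4) = mex{0,1} = 2
g(5) = mex{1} = 0
g(6) = mex{0,1,2} = 3
g(7) = mex{0,2} = 1
g(8) = mex{0,1,3} = 2
So g(8) = 2.
By the Sprague-Grundy theorem, the Grundy value of a sum of independent games is the XOR of the component values.
Combined value = 5 ⊕ 2 = 7.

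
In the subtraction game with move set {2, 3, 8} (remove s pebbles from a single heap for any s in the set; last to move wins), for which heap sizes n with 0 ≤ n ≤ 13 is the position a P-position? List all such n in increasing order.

Compute g(0), g(1), … for moves {2, 3, 8}:
g(0) = mex{} = 0
g(1) = mex{} = 0
g(2) = mex{0} = 1
g(3) = mex{0} = 1
g(4) = mex{0,1} = 2
g(5) = mex{1} = 0
g(6) = mex{1,2} = 0
g(7) = mex{0,2} = 1
g(8) = mex{0} = 1
g(9) = mex{0,1} = 2
g(10) = mex{1} = 0
g(11) = mex{1,2} = 0
g(12) = mex{0,2} = 1
g(13) = mex{0} = 1
The P-positions (g = 0) in 0..13 are 0, 1, 5, 6, 10, 11.

0, 1, 5, 6, 10, 11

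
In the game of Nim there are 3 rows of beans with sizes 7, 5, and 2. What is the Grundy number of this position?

Bitwise XOR of the heap sizes:
  111  (7)
  101  (5)
  010  (2)
  ---
  000  (0)

0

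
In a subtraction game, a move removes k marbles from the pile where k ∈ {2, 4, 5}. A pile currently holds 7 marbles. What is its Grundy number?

Compute g(0), g(1), … for moves {2, 4, 5}:
g(0) = mex{} = 0
g(1) = mex{} = 0
g(2) = mex{0} = 1
g(3) = mex{0} = 1
g(4) = mex{0,1} = 2
g(5) = mex{0,1} = 2
g(6) = mex{0,1,2} = 3
g(7) = mex{1,2} = 0
So g(7) = 0.

0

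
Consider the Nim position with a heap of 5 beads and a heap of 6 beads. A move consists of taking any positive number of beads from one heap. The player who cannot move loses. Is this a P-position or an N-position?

N-position

Compute the nim-sum pairwise:
5 XOR 6 = 3
The nim-sum is 3 ≠ 0, so this is an N-position: the player to move can win.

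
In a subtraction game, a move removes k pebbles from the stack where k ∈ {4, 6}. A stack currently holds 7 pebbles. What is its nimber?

1

Grundy values for subtraction set {4, 6}:
k:     0  1  2  3  4  5  6  7
g(k):  0  0  0  0  1  1  1  1
So g(7) = 1.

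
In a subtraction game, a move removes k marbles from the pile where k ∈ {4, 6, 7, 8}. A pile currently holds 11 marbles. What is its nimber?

Grundy values for subtraction set {4, 6, 7, 8}:
k:     0  1  2  3  4  5  6  7  8  9 10 11
g(k):  0  0  0  0  1  1  1  1  2  2  2  2
So g(11) = 2.

2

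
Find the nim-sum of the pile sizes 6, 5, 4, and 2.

5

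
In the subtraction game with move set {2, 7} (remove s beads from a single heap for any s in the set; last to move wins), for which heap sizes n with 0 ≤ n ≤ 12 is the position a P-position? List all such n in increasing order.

0, 1, 4, 5, 9, 10

Grundy values for subtraction set {2, 7}:
g(0) = mex{} = 0
g(1) = mex{} = 0
g(2) = mex{0} = 1
g(3) = mex{0} = 1
g(4) = mex{1} = 0
g(5) = mex{1} = 0
g(6) = mex{0} = 1
g(7) = mex{0} = 1
g(8) = mex{0,1} = 2
g(9) = mex{1} = 0
g(10) = mex{1,2} = 0
g(11) = mex{0} = 1
g(12) = mex{0} = 1
The P-positions (g = 0) in 0..12 are 0, 1, 4, 5, 9, 10.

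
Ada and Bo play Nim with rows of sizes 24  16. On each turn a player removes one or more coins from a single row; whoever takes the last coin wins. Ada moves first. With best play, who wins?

Ada wins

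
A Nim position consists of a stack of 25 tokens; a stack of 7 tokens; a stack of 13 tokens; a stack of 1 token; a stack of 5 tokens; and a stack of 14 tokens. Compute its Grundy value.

25

Nim-sum: 25 ^ 7 ^ 13 ^ 1 ^ 5 ^ 14 = 25.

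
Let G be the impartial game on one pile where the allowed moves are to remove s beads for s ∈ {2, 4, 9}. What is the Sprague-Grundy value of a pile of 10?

2

Compute g(0), g(1), … for moves {2, 4, 9}:
k:     0  1  2  3  4  5  6  7  8  9 10
g(k):  0  0  1  1  2  2  0  0  1  1  2
So g(10) = 2.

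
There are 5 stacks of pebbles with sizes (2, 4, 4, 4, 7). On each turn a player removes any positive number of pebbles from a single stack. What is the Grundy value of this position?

1

In binary:
  010  (2)
  100  (4)
  100  (4)
  100  (4)
  111  (7)
  ---
  001  (1)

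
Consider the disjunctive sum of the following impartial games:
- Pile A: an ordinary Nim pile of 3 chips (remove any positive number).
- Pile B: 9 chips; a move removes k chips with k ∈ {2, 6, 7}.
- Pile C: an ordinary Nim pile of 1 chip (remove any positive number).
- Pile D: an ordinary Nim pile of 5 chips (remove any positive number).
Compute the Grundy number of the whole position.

Pile A is a plain Nim pile of size 3, so its Grundy value is 3.
For pile B, compute g(0), g(1), … with moves {2, 6, 7}:
k:     0  1  2  3  4  5  6  7  8  9
g(k):  0  0  1  1  0  0  1  1  2  0
So g(9) = 0.
Pile C is a plain Nim pile of size 1, so its Grundy value is 1.
Pile D is a plain Nim pile of size 5, so its Grundy value is 5.
By the Sprague-Grundy theorem, the Grundy value of a sum of independent games is the XOR of the component values.
Combined value = 3 XOR 0 XOR 1 XOR 5 = 7.

7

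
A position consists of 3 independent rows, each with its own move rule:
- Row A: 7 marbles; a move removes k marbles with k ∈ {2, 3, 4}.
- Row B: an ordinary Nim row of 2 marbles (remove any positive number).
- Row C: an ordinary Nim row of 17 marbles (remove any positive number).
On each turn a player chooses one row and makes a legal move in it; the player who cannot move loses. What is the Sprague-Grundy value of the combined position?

19

Build the Grundy sequence for row A with g(k) = mex{g(k−s) : s ∈ {2, 3, 4}, s ≤ k}:
g(0) = mex{} = 0
g(1) = mex{} = 0
g(2) = mex{0} = 1
g(3) = mex{0} = 1
g(4) = mex{0,1} = 2
g(5) = mex{0,1} = 2
g(6) = mex{1,2} = 0
g(7) = mex{1,2} = 0
So g(7) = 0.
Row B is a plain Nim row of size 2, so its Grundy value is 2.
Row C is a plain Nim row of size 17, so its Grundy value is 17.
By the Sprague-Grundy theorem, the Grundy value of a sum of independent games is the XOR of the component values.
Combined value = 0 XOR 2 XOR 17 = 19.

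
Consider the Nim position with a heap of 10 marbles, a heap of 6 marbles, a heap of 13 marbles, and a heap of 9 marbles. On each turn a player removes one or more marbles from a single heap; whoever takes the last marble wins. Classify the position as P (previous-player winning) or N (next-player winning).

N-position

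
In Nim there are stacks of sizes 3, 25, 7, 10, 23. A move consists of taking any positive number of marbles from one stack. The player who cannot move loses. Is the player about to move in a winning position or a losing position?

Nim-sum: 3 ⊕ 25 ⊕ 7 ⊕ 10 ⊕ 23 = 0.
The nim-sum is 0, so this is a P-position: the player to move is in a losing position under optimal play.

Losing position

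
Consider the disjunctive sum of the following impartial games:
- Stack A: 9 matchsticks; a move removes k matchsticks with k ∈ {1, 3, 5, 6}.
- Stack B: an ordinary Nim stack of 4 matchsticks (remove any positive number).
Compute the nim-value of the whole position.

7

Grundy values for stack A (subtraction set {1, 3, 5, 6}):
g(0) = mex{} = 0
g(1) = mex{0} = 1
g(2) = mex{1} = 0
g(3) = mex{0} = 1
g(4) = mex{1} = 0
g(5) = mex{0} = 1
g(6) = mex{0,1} = 2
g(7) = mex{0,1,2} = 3
g(8) = mex{0,1,3} = 2
g(9) = mex{0,1,2} = 3
So g(9) = 3.
Stack B is a plain Nim stack of size 4, so its Grundy value is 4.
The value of a disjunctive sum is the nim-sum of the parts.
Combined value = 3 XOR 4 = 7.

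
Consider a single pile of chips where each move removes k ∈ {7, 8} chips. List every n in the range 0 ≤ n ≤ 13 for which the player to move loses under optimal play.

Compute g(0), g(1), … for moves {7, 8}:
k:     0  1  2  3  4  5  6  7  8  9 10 11 12 13
g(k):  0  0  0  0  0  0  0  1  1  1  1  1  1  1
The P-positions (g = 0) in 0..13 are 0, 1, 2, 3, 4, 5, 6.

0, 1, 2, 3, 4, 5, 6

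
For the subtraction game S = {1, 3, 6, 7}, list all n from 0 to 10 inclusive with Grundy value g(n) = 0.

0, 2, 4

Compute g(0), g(1), … for moves {1, 3, 6, 7}:
k:     0  1  2  3  4  5  6  7  8  9 10
g(k):  0  1  0  1  0  1  2  3  2  3  2
The P-positions (g = 0) in 0..10 are 0, 2, 4.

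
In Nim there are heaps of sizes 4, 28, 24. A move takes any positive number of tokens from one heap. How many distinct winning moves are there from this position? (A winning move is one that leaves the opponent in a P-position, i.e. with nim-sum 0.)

In binary:
  00100  (4)
  11100  (28)
  11000  (24)
  -----
  00000  (0)
The nim-sum is already 0, so every move leaves a nonzero nim-sum — there are no winning moves.

0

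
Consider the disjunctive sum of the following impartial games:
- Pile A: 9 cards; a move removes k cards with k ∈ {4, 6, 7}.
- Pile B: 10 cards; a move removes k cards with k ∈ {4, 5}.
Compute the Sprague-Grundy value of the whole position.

2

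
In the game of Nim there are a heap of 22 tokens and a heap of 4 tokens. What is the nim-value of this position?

18

Write each in binary and XOR column by column:
  10110  (22)
  00100  (4)
  -----
  10010  (18)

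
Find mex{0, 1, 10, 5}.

2

The values 0, 1 are all present; 2 is the first non-negative integer missing from the set.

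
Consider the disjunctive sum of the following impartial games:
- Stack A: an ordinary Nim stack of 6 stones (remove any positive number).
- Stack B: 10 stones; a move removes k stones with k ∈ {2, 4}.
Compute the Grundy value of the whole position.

Stack A is a plain Nim stack of size 6, so its Grundy value is 6.
Build the Grundy sequence for stack B with g(k) = mex{g(k−s) : s ∈ {2, 4}, s ≤ k}:
k:     0  1  2  3  4  5  6  7  8  9 10
g(k):  0  0  1  1  2  2  0  0  1  1  2
So g(10) = 2.
The value of a disjunctive sum is the nim-sum of the parts.
Combined value = 6 ⊕ 2 = 4.

4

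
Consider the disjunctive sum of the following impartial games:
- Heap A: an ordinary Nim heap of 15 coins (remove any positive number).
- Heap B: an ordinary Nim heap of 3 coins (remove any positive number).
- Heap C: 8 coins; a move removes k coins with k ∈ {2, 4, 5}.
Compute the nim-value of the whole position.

12

Heap A is a plain Nim heap of size 15, so its Grundy value is 15.
Heap B is a plain Nim heap of size 3, so its Grundy value is 3.
Grundy values for heap C (subtraction set {2, 4, 5}):
k:     0  1  2  3  4  5  6  7  8
g(k):  0  0  1  1  2  2  3  0  0
So g(8) = 0.
By the Sprague-Grundy theorem, the Grundy value of a sum of independent games is the XOR of the component values.
Combined value = 15 XOR 3 XOR 0 = 12.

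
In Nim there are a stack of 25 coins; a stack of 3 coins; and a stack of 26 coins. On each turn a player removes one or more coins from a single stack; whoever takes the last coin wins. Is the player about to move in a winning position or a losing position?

In binary:
  11001  (25)
  00011  (3)
  11010  (26)
  -----
  00000  (0)
The nim-sum is 0, so this is a P-position: the player to move is in a losing position under optimal play.

Losing position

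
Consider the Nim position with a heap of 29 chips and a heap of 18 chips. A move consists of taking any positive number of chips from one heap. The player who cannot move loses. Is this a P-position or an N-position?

Compute the nim-sum pairwise:
29 XOR 18 = 15
The nim-sum is 15 ≠ 0, so this is an N-position: the player to move can win.

N-position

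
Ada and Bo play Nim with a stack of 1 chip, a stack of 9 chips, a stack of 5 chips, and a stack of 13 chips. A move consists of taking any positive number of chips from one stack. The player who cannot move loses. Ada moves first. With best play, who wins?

Bo wins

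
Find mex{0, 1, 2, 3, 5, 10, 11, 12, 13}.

The values 0, 1, 2, 3 are all present; 4 is the first non-negative integer missing from the set.

4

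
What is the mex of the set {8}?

0

0 is not in the set, so the mex is 0.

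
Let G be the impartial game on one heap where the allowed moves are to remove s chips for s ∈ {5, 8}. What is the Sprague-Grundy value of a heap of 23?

2

Build the Grundy sequence with g(k) = mex{g(k−s) : s ∈ {5, 8}, s ≤ k}:
k:     0  1  2  3  4  5  6  7  8  9 10 11 12 13 14 15 16 17 18 19 20 21 22 23
g(k):  0  0  0  0  0  1  1  1  1  1  2  2  2  0  0  0  0  0  1  1  1  1  1  2
So g(23) = 2.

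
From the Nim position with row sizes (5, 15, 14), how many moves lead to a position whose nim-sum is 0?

3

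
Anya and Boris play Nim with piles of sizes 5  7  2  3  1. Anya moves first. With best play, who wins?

Anya wins

In binary:
  101  (5)
  111  (7)
  010  (2)
  011  (3)
  001  (1)
  ---
  010  (2)
The nim-sum is 2 ≠ 0, so this is an N-position: the player to move can win; Anya has a winning move.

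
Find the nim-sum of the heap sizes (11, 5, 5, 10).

1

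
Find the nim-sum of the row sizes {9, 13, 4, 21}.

In binary:
  01001  (9)
  01101  (13)
  00100  (4)
  10101  (21)
  -----
  10101  (21)

21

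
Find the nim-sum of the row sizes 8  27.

19

Write each in binary and XOR column by column:
  01000  (8)
  11011  (27)
  -----
  10011  (19)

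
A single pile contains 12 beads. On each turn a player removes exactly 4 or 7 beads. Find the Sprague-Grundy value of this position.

0

Compute g(0), g(1), … for moves {4, 7}:
k:     0  1  2  3  4  5  6  7  8  9 10 11 12
g(k):  0  0  0  0  1  1  1  1  2  2  2  0  0
So g(12) = 0.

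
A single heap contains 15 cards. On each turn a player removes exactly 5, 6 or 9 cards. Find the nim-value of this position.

0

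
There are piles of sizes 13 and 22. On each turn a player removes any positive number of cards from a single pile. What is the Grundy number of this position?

Write each in binary and XOR column by column:
  01101  (13)
  10110  (22)
  -----
  11011  (27)

27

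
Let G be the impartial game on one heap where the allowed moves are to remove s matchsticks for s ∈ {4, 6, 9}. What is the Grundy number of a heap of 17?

Compute g(0), g(1), … for moves {4, 6, 9}:
k:     0  1  2  3  4  5  6  7  8  9 10 11 12 13 14 15 16 17
g(k):  0  0  0  0  1  1  1  1  2  2  2  2  3  0  0  0  0  1
So g(17) = 1.

1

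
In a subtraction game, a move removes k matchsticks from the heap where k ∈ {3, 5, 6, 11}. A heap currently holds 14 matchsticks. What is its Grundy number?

4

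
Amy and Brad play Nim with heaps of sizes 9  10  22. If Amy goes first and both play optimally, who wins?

Compute the nim-sum pairwise:
9 ⊕ 10 = 3
3 ⊕ 22 = 21
The nim-sum is 21 ≠ 0, so this is an N-position: the player to move can win; Amy has a winning move.

Amy wins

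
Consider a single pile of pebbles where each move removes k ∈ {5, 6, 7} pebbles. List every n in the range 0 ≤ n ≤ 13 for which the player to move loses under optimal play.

Build the Grundy sequence with g(k) = mex{g(k−s) : s ∈ {5, 6, 7}, s ≤ k}:
g(0) = mex{} = 0
g(1) = mex{} = 0
g(2) = mex{} = 0
g(3) = mex{} = 0
g(4) = mex{} = 0
g(5) = mex{0} = 1
g(6) = mex{0} = 1
g(7) = mex{0} = 1
g(8) = mex{0} = 1
g(9) = mex{0} = 1
g(10) = mex{0,1} = 2
g(11) = mex{0,1} = 2
g(12) = mex{1} = 0
g(13) = mex{1} = 0
The P-positions (g = 0) in 0..13 are 0, 1, 2, 3, 4, 12, 13.

0, 1, 2, 3, 4, 12, 13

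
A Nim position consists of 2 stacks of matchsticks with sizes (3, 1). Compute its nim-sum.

Bitwise XOR of the heap sizes:
  11  (3)
  01  (1)
  --
  10  (2)

2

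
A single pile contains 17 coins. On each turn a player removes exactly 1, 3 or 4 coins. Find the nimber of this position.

Compute g(0), g(1), … for moves {1, 3, 4}:
k:     0  1  2  3  4  5  6  7  8  9 10 11 12 13 14 15 16 17
g(k):  0  1  0  1  2  3  2  0  1  0  1  2  3  2  0  1  0  1
So g(17) = 1.

1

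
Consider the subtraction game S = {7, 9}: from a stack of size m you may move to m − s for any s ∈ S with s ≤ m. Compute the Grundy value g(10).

Build the Grundy sequence with g(k) = mex{g(k−s) : s ∈ {7, 9}, s ≤ k}:
k:     0  1  2  3  4  5  6  7  8  9 10
g(k):  0  0  0  0  0  0  0  1  1  1  1
So g(10) = 1.

1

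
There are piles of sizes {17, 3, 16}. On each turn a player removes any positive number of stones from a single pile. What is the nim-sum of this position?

Bitwise XOR of the heap sizes:
  10001  (17)
  00011  (3)
  10000  (16)
  -----
  00010  (2)

2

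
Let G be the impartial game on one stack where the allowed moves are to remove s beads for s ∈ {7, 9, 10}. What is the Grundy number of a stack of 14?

2

Grundy values for subtraction set {7, 9, 10}:
k:     0  1  2  3  4  5  6  7  8  9 10 11 12 13 14
g(k):  0  0  0  0  0  0  0  1  1  1  1  1  1  1  2
So g(14) = 2.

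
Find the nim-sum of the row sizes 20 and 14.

26

Nim-sum: 20 XOR 14 = 26.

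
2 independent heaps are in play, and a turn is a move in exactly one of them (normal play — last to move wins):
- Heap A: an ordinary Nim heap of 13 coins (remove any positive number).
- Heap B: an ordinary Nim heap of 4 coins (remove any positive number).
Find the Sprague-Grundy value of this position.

9

Heap A is a plain Nim heap of size 13, so its Grundy value is 13.
Heap B is a plain Nim heap of size 4, so its Grundy value is 4.
By the Sprague-Grundy theorem, the Grundy value of a sum of independent games is the XOR of the component values.
Combined value = 13 XOR 4 = 9.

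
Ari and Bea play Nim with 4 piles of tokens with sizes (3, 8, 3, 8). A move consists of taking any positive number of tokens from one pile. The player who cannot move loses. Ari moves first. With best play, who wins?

Bea wins

Nim-sum: 3 ^ 8 ^ 3 ^ 8 = 0.
The nim-sum is 0, so this is a P-position: the player to move is in a losing position under optimal play; Ari is about to move from it and so loses — Bea wins.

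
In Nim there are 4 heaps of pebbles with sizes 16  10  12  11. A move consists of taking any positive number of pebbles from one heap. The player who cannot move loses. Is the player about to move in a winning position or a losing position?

Winning position

Compute the nim-sum pairwise:
16 ⊕ 10 = 26
26 ⊕ 12 = 22
22 ⊕ 11 = 29
The nim-sum is 29 ≠ 0, so this is an N-position: the player to move can win.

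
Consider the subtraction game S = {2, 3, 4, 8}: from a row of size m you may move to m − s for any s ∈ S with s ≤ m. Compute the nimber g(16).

Compute g(0), g(1), … for moves {2, 3, 4, 8}:
k:     0  1  2  3  4  5  6  7  8  9 10 11 12 13 14 15 16
g(k):  0  0  1  1  2  2  0  0  1  1  2  2  0  0  1  1  2
So g(16) = 2.

2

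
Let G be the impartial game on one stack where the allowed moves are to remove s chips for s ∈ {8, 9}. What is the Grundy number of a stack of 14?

1

Compute g(0), g(1), … for moves {8, 9}:
g(0) = mex{} = 0
g(1) = mex{} = 0
g(2) = mex{} = 0
g(3) = mex{} = 0
g(4) = mex{} = 0
g(5) = mex{} = 0
g(6) = mex{} = 0
g(7) = mex{} = 0
g(8) = mex{0} = 1
g(9) = mex{0} = 1
g(10) = mex{0} = 1
g(11) = mex{0} = 1
g(12) = mex{0} = 1
g(13) = mex{0} = 1
g(14) = mex{0} = 1
So g(14) = 1.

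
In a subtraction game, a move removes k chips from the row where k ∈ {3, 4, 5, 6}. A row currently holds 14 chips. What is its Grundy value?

1

Build the Grundy sequence with g(k) = mex{g(k−s) : s ∈ {3, 4, 5, 6}, s ≤ k}:
g(0) = mex{} = 0
g(1) = mex{} = 0
g(2) = mex{} = 0
g(3) = mex{0} = 1
g(4) = mex{0} = 1
g(5) = mex{0} = 1
g(6) = mex{0,1} = 2
g(7) = mex{0,1} = 2
g(8) = mex{0,1} = 2
g(9) = mex{1,2} = 0
g(10) = mex{1,2} = 0
g(11) = mex{1,2} = 0
g(12) = mex{0,2} = 1
g(13) = mex{0,2} = 1
g(14) = mex{0,2} = 1
So g(14) = 1.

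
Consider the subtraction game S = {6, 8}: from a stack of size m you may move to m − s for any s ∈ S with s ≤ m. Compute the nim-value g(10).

Build the Grundy sequence with g(k) = mex{g(k−s) : s ∈ {6, 8}, s ≤ k}:
g(0) = mex{} = 0
g(1) = mex{} = 0
g(2) = mex{} = 0
g(3) = mex{} = 0
g(4) = mex{} = 0
g(5) = mex{} = 0
g(6) = mex{0} = 1
g(7) = mex{0} = 1
g(8) = mex{0} = 1
g(9) = mex{0} = 1
g(10) = mex{0} = 1
So g(10) = 1.

1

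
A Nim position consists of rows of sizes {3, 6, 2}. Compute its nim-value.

In binary:
  011  (3)
  110  (6)
  010  (2)
  ---
  111  (7)

7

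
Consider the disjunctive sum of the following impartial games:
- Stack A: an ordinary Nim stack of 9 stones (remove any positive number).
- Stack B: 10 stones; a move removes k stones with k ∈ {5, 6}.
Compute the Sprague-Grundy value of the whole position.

11

Stack A is a plain Nim stack of size 9, so its Grundy value is 9.
Build the Grundy sequence for stack B with g(k) = mex{g(k−s) : s ∈ {5, 6}, s ≤ k}:
k:     0  1  2  3  4  5  6  7  8  9 10
g(k):  0  0  0  0  0  1  1  1  1  1  2
So g(10) = 2.
The value of a disjunctive sum is the nim-sum of the parts.
Combined value = 9 XOR 2 = 11.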